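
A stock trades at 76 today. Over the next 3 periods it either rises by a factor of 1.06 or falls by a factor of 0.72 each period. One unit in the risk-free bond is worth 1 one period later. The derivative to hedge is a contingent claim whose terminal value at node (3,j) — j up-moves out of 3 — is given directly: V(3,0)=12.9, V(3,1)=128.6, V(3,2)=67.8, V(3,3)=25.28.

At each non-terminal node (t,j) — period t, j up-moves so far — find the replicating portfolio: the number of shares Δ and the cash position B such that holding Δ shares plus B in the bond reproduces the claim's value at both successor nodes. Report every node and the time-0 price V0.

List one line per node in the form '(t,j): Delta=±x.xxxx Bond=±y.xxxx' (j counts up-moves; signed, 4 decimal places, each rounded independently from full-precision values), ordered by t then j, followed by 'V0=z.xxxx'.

Since d<R<u, set p* = (R−d)/(u−d) = 0.8235; price each node as the discounted p*-expectation of its children.
Payoff layer (t=3): V(3,0)=12.9000, V(3,1)=128.6000, V(3,2)=67.8000, V(3,3)=25.2800
  t=2,j=0: stock 39.3984 → up 41.7623 (V=128.6000), down 28.3668 (V=12.9000). Price 108.1824; hedge Δ=8.6373, bond B=-232.1118.
  t=2,j=1: stock 58.0032 → up 61.4834 (V=67.8000), down 41.7623 (V=128.6000). Price 78.5294; hedge Δ=-3.0830, bond B=257.3529.
  t=2,j=2: stock 85.3936 → up 90.5172 (V=25.2800), down 61.4834 (V=67.8000). Price 32.7835; hedge Δ=-1.4645, bond B=157.8424.
  t=1,j=0: stock 54.7200 → up 58.0032 (V=78.5294), down 39.3984 (V=108.1824). Price 83.7623; hedge Δ=-1.5938, bond B=170.9768.
  t=1,j=1: stock 80.5600 → up 85.3936 (V=32.7835), down 58.0032 (V=78.5294). Price 40.8563; hedge Δ=-1.6701, bond B=175.4030.
  t=0,j=0: stock 76.0000 → up 80.5600 (V=40.8563), down 54.7200 (V=83.7623). Price 48.4280; hedge Δ=-1.6604, bond B=174.6219.
Check: Δ(0,0)·S0 + B(0,0) = 48.4280 = V0.

(0,0): Delta=-1.6604 Bond=174.6219
(1,0): Delta=-1.5938 Bond=170.9768
(1,1): Delta=-1.6701 Bond=175.4030
(2,0): Delta=8.6373 Bond=-232.1118
(2,1): Delta=-3.0830 Bond=257.3529
(2,2): Delta=-1.4645 Bond=157.8424
V0=48.4280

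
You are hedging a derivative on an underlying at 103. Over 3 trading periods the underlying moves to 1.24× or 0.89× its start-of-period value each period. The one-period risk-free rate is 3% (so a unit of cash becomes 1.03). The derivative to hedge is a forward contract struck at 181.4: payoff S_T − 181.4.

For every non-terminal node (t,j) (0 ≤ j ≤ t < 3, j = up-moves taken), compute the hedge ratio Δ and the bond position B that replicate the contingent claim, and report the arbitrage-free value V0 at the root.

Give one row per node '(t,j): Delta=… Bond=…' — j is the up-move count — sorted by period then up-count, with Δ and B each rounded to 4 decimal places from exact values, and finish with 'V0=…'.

(0,0): Delta=1.0000 Bond=-166.0067
(1,0): Delta=1.0000 Bond=-170.9869
(1,1): Delta=1.0000 Bond=-170.9869
(2,0): Delta=1.0000 Bond=-176.1165
(2,1): Delta=1.0000 Bond=-176.1165
(2,2): Delta=1.0000 Bond=-176.1165
V0=-63.0067

The replicating-portfolio and risk-neutral prices coincide; use p* = (1.03−0.89)/(1.24−0.89) = 0.4000 for the latter.
Payoff layer (t=3): V(3,0)=-108.7882, V(3,1)=-80.2330, V(3,2)=-40.4482, V(3,3)=14.9823
  t=2,j=0: stock 81.5863 → up 101.1670 (V=-80.2330), down 72.6118 (V=-108.7882). Price -94.5302; hedge Δ=1.0000, bond B=-176.1165.
  t=2,j=1: stock 113.6708 → up 140.9518 (V=-40.4482), down 101.1670 (V=-80.2330). Price -62.4457; hedge Δ=1.0000, bond B=-176.1165.
  t=2,j=2: stock 158.3728 → up 196.3823 (V=14.9823), down 140.9518 (V=-40.4482). Price -17.7437; hedge Δ=1.0000, bond B=-176.1165.
  t=1,j=0: stock 91.6700 → up 113.6708 (V=-62.4457), down 81.5863 (V=-94.5302). Price -79.3169; hedge Δ=1.0000, bond B=-170.9869.
  t=1,j=1: stock 127.7200 → up 158.3728 (V=-17.7437), down 113.6708 (V=-62.4457). Price -43.2669; hedge Δ=1.0000, bond B=-170.9869.
  t=0,j=0: stock 103.0000 → up 127.7200 (V=-43.2669), down 91.6700 (V=-79.3169). Price -63.0067; hedge Δ=1.0000, bond B=-166.0067.
Each (Δ,B) replicates both successor values, so the strategy is self-financing and V0 is arbitrage-free.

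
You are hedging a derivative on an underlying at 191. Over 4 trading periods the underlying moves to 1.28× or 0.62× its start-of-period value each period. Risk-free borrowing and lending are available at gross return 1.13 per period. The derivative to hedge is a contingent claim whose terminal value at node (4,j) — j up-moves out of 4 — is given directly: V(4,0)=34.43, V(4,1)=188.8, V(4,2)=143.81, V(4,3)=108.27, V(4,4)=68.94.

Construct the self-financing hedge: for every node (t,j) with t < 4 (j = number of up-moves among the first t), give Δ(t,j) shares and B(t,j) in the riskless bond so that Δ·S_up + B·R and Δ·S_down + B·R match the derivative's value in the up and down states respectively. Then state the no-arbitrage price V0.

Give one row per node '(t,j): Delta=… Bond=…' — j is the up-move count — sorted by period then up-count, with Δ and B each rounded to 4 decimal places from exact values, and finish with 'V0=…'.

No-arbitrage ⇒ martingale measure with p* = (R−d)/(u−d) = 0.7727.
Terminal payoffs: V(4,0)=34.4300, V(4,1)=188.8000, V(4,2)=143.8100, V(4,3)=108.2700, V(4,4)=68.9400
Node (3,0) S=45.5206: V=(p*·188.8000+(1−p*)·34.4300)/1.13=136.0318; Δ=(188.8000−34.4300)/(58.2664−28.2228)=5.1382; B=V−Δ·S=-97.8622
Node (3,1) S=93.9781: V=(p*·143.8100+(1−p*)·188.8000)/1.13=136.3142; Δ=(143.8100−188.8000)/(120.2920−58.2664)=-0.7253; B=V−Δ·S=204.4808
Node (3,2) S=194.0193: V=(p*·108.2700+(1−p*)·143.8100)/1.13=102.9622; Δ=(108.2700−143.8100)/(248.3447−120.2920)=-0.2775; B=V−Δ·S=156.8107
Node (3,3) S=400.5560: V=(p*·68.9400+(1−p*)·108.2700)/1.13=68.9191; Δ=(68.9400−108.2700)/(512.7117−248.3447)=-0.1488; B=V−Δ·S=128.5101
Node (2,0) S=73.4204: V=(p*·136.3142+(1−p*)·136.0318)/1.13=120.5752; Δ=(136.3142−136.0318)/(93.9781−45.5206)=0.0058; B=V−Δ·S=120.1474
Node (2,1) S=151.5776: V=(p*·102.9622+(1−p*)·136.3142)/1.13=97.8249; Δ=(102.9622−136.3142)/(194.0193−93.9781)=-0.3334; B=V−Δ·S=148.3582
Node (2,2) S=312.9344: V=(p*·68.9191+(1−p*)·102.9622)/1.13=67.8373; Δ=(68.9191−102.9622)/(400.5560−194.0193)=-0.1648; B=V−Δ·S=119.4177
Node (1,0) S=118.4200: V=(p*·97.8249+(1−p*)·120.5752)/1.13=91.1464; Δ=(97.8249−120.5752)/(151.5776−73.4204)=-0.2911; B=V−Δ·S=125.6165
Node (1,1) S=244.4800: V=(p*·67.8373+(1−p*)·97.8249)/1.13=66.0643; Δ=(67.8373−97.8249)/(312.9344−151.5776)=-0.1858; B=V−Δ·S=111.5001
Node (0,0) S=191.0000: V=(p*·66.0643+(1−p*)·91.1464)/1.13=63.5087; Δ=(66.0643−91.1464)/(244.4800−118.4200)=-0.1990; B=V−Δ·S=101.5118
Check: Δ(0,0)·S0 + B(0,0) = 63.5087 = V0.

(0,0): Delta=-0.1990 Bond=101.5118
(1,0): Delta=-0.2911 Bond=125.6165
(1,1): Delta=-0.1858 Bond=111.5001
(2,0): Delta=0.0058 Bond=120.1474
(2,1): Delta=-0.3334 Bond=148.3582
(2,2): Delta=-0.1648 Bond=119.4177
(3,0): Delta=5.1382 Bond=-97.8622
(3,1): Delta=-0.7253 Bond=204.4808
(3,2): Delta=-0.2775 Bond=156.8107
(3,3): Delta=-0.1488 Bond=128.5101
V0=63.5087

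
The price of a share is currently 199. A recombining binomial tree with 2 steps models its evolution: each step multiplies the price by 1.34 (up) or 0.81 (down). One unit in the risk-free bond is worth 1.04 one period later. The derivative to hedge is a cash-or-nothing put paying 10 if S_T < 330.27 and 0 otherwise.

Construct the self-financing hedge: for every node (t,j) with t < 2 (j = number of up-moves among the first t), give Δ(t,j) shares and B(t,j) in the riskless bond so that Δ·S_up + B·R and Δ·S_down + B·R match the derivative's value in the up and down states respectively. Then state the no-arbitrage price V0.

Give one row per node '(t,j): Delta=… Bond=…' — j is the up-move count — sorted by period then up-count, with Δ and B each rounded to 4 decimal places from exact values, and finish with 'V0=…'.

Under the risk-neutral measure, an up-move has probability p* = (R−d)/(u−d) = 0.4340 and values discount at R = 1.04.
Terminal values V(2,·): V(2,0)=10.0000, V(2,1)=10.0000, V(2,2)=0.0000
(1,0): S=161.1900. Δ = (V_up−V_dn)/(S_up−S_dn) = (10.0000−10.0000)/(215.9946−130.5639) = 0.0000. V = [p*·10.0000 + (1−p*)·10.0000]/1.04 = 9.6154. B = V − Δ·S = 9.6154.
(1,1): S=266.6600. Δ = (V_up−V_dn)/(S_up−S_dn) = (0.0000−10.0000)/(357.3244−215.9946) = -0.0708. V = [p*·0.0000 + (1−p*)·10.0000]/1.04 = 5.4427. B = V − Δ·S = 24.3106.
(0,0): S=199.0000. Δ = (V_up−V_dn)/(S_up−S_dn) = (5.4427−9.6154)/(266.6600−161.1900) = -0.0396. V = [p*·5.4427 + (1−p*)·9.6154]/1.04 = 7.5044. B = V − Δ·S = 15.3775.
The time-0 hedge costs 7.5044, which is the no-arbitrage price.

(0,0): Delta=-0.0396 Bond=15.3775
(1,0): Delta=0.0000 Bond=9.6154
(1,1): Delta=-0.0708 Bond=24.3106
V0=7.5044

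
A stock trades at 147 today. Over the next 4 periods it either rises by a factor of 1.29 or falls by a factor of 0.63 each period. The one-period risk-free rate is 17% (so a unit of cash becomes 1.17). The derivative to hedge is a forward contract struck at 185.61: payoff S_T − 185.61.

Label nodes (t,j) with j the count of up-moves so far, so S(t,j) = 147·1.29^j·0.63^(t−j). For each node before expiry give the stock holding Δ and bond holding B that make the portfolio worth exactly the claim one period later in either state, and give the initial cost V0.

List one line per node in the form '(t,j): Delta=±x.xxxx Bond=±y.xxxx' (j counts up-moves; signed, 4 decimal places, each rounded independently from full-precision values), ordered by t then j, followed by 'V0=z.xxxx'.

(0,0): Delta=1.0000 Bond=-99.0508
(1,0): Delta=1.0000 Bond=-115.8894
(1,1): Delta=1.0000 Bond=-115.8894
(2,0): Delta=1.0000 Bond=-135.5906
(2,1): Delta=1.0000 Bond=-135.5906
(2,2): Delta=1.0000 Bond=-135.5906
(3,0): Delta=1.0000 Bond=-158.6410
(3,1): Delta=1.0000 Bond=-158.6410
(3,2): Delta=1.0000 Bond=-158.6410
(3,3): Delta=1.0000 Bond=-158.6410
V0=47.9492

Under the risk-neutral measure, an up-move has probability p* = (R−d)/(u−d) = 0.8182 and values discount at R = 1.17.
At expiry t=4: V(4,0)=-162.4531, V(4,1)=-138.1936, V(4,2)=-88.5193, V(4,3)=13.1949, V(4,4)=221.4666
(3,0): S=36.7569. Δ = (V_up−V_dn)/(S_up−S_dn) = (-138.1936−-162.4531)/(47.4164−23.1569) = 1.0000. V = [p*·-138.1936 + (1−p*)·-162.4531]/1.17 = -121.8841. B = V − Δ·S = -158.6410.
(3,1): S=75.2641. Δ = (V_up−V_dn)/(S_up−S_dn) = (-88.5193−-138.1936)/(97.0907−47.4164) = 1.0000. V = [p*·-88.5193 + (1−p*)·-138.1936]/1.17 = -83.3769. B = V − Δ·S = -158.6410.
(3,2): S=154.1123. Δ = (V_up−V_dn)/(S_up−S_dn) = (13.1949−-88.5193)/(198.8049−97.0907) = 1.0000. V = [p*·13.1949 + (1−p*)·-88.5193]/1.17 = -4.5287. B = V − Δ·S = -158.6410.
(3,3): S=315.5633. Δ = (V_up−V_dn)/(S_up−S_dn) = (221.4666−13.1949)/(407.0766−198.8049) = 1.0000. V = [p*·221.4666 + (1−p*)·13.1949]/1.17 = 156.9223. B = V − Δ·S = -158.6410.
(2,0): S=58.3443. Δ = (V_up−V_dn)/(S_up−S_dn) = (-83.3769−-121.8841)/(75.2641−36.7569) = 1.0000. V = [p*·-83.3769 + (1−p*)·-121.8841]/1.17 = -77.2463. B = V − Δ·S = -135.5906.
(2,1): S=119.4669. Δ = (V_up−V_dn)/(S_up−S_dn) = (-4.5287−-83.3769)/(154.1123−75.2641) = 1.0000. V = [p*·-4.5287 + (1−p*)·-83.3769]/1.17 = -16.1237. B = V − Δ·S = -135.5906.
(2,2): S=244.6227. Δ = (V_up−V_dn)/(S_up−S_dn) = (156.9223−-4.5287)/(315.5633−154.1123) = 1.0000. V = [p*·156.9223 + (1−p*)·-4.5287]/1.17 = 109.0321. B = V − Δ·S = -135.5906.
(1,0): S=92.6100. Δ = (V_up−V_dn)/(S_up−S_dn) = (-16.1237−-77.2463)/(119.4669−58.3443) = 1.0000. V = [p*·-16.1237 + (1−p*)·-77.2463]/1.17 = -23.2794. B = V − Δ·S = -115.8894.
(1,1): S=189.6300. Δ = (V_up−V_dn)/(S_up−S_dn) = (109.0321−-16.1237)/(244.6227−119.4669) = 1.0000. V = [p*·109.0321 + (1−p*)·-16.1237]/1.17 = 73.7406. B = V − Δ·S = -115.8894.
(0,0): S=147.0000. Δ = (V_up−V_dn)/(S_up−S_dn) = (73.7406−-23.2794)/(189.6300−92.6100) = 1.0000. V = [p*·73.7406 + (1−p*)·-23.2794]/1.17 = 47.9492. B = V − Δ·S = -99.0508.
Check: Δ(0,0)·S0 + B(0,0) = 47.9492 = V0.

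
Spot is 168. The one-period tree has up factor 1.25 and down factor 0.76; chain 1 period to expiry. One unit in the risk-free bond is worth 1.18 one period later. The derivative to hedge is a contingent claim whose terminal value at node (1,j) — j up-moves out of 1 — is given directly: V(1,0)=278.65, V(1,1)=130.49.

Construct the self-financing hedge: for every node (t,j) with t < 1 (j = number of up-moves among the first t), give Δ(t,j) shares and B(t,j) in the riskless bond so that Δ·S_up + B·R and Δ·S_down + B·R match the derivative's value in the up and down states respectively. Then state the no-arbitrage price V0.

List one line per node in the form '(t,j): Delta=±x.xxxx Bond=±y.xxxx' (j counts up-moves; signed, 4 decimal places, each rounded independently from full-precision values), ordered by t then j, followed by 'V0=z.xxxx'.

The replicating-portfolio and risk-neutral prices coincide; use p* = (1.18−0.76)/(1.25−0.76) = 0.8571 for the latter.
Terminal values V(1,·): V(1,0)=278.6500, V(1,1)=130.4900
(0,0): S=168.0000. Δ = (V_up−V_dn)/(S_up−S_dn) = (130.4900−278.6500)/(210.0000−127.6800) = -1.7998. V = [p*·130.4900 + (1−p*)·278.6500]/1.18 = 128.5218. B = V − Δ·S = 430.8891.
The time-0 hedge costs 128.5218, which is the no-arbitrage price.

(0,0): Delta=-1.7998 Bond=430.8891
V0=128.5218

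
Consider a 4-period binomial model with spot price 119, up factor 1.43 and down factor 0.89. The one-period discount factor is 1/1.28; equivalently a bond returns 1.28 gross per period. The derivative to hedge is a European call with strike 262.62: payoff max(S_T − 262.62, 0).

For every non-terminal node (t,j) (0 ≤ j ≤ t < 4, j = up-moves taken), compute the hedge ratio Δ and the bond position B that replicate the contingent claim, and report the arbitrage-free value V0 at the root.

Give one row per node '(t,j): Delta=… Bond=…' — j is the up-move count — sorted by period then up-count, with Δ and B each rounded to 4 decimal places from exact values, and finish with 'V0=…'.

(0,0): Delta=0.6771 Bond=-49.4208
(1,0): Delta=0.2621 Bond=-19.3006
(1,1): Delta=0.7765 Bond=-80.1656
(2,0): Delta=0.0000 Bond=0.0000
(2,1): Delta=0.3248 Bond=-34.2065
(2,2): Delta=0.8846 Bond=-128.9217
(3,0): Delta=0.0000 Bond=0.0000
(3,1): Delta=0.0000 Bond=0.0000
(3,2): Delta=0.4026 Bond=-60.6245
(3,3): Delta=1.0000 Bond=-205.1719
V0=31.1592

The replicating-portfolio and risk-neutral prices coincide; use p* = (1.28−0.89)/(1.43−0.89) = 0.7222 for the latter.
Terminal payoffs: V(4,0)=0.0000, V(4,1)=0.0000, V(4,2)=0.0000, V(4,3)=47.0828, V(4,4)=234.9923
  t=3,j=0: stock 83.8913 → up 119.9646 (V=0.0000), down 74.6633 (V=0.0000). Price 0.0000; hedge Δ=0.0000, bond B=0.0000.
  t=3,j=1: stock 134.7917 → up 192.7521 (V=0.0000), down 119.9646 (V=0.0000). Price 0.0000; hedge Δ=0.0000, bond B=0.0000.
  t=3,j=2: stock 216.5754 → up 309.7028 (V=47.0828), down 192.7521 (V=0.0000). Price 26.5658; hedge Δ=0.4026, bond B=-60.6245.
  t=3,j=3: stock 347.9806 → up 497.6123 (V=234.9923), down 309.7028 (V=47.0828). Price 142.8088; hedge Δ=1.0000, bond B=-205.1719.
  t=2,j=0: stock 94.2599 → up 134.7917 (V=0.0000), down 83.8913 (V=0.0000). Price 0.0000; hedge Δ=0.0000, bond B=0.0000.
  t=2,j=1: stock 151.4513 → up 216.5754 (V=26.5658), down 134.7917 (V=0.0000). Price 14.9894; hedge Δ=0.3248, bond B=-34.2065.
  t=2,j=2: stock 243.3431 → up 347.9806 (V=142.8088), down 216.5754 (V=26.5658). Price 86.3430; hedge Δ=0.8846, bond B=-128.9217.
  t=1,j=0: stock 105.9100 → up 151.4513 (V=14.9894), down 94.2599 (V=0.0000). Price 8.4576; hedge Δ=0.2621, bond B=-19.3006.
  t=1,j=1: stock 170.1700 → up 243.3431 (V=86.3430), down 151.4513 (V=14.9894). Price 51.9707; hedge Δ=0.7765, bond B=-80.1656.
  t=0,j=0: stock 119.0000 → up 170.1700 (V=51.9707), down 105.9100 (V=8.4576). Price 31.1592; hedge Δ=0.6771, bond B=-49.4208.
Self-financing check: at every node Δ·S+B equals the discounted successor values.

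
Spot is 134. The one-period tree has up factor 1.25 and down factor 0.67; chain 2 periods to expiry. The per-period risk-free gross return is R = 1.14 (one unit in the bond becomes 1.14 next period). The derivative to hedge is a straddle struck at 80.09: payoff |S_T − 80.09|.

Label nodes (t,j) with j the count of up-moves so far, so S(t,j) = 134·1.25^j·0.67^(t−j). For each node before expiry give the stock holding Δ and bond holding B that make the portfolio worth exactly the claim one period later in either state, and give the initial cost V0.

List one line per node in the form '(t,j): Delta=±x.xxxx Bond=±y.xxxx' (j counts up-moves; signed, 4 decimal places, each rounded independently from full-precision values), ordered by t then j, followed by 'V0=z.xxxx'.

The replicating-portfolio and risk-neutral prices coincide; use p* = (1.14−0.67)/(1.25−0.67) = 0.8103 for the latter.
Terminal values V(2,·): V(2,0)=19.9374, V(2,1)=32.1350, V(2,2)=129.2850
Node (1,0) S=89.7800: V=(p*·32.1350+(1−p*)·19.9374)/1.14=26.1594; Δ=(32.1350−19.9374)/(112.2250−60.1526)=0.2342; B=V−Δ·S=5.1290
Node (1,1) S=167.5000: V=(p*·129.2850+(1−p*)·32.1350)/1.14=97.2456; Δ=(129.2850−32.1350)/(209.3750−112.2250)=1.0000; B=V−Δ·S=-70.2544
Node (0,0) S=134.0000: V=(p*·97.2456+(1−p*)·26.1594)/1.14=73.4770; Δ=(97.2456−26.1594)/(167.5000−89.7800)=0.9146; B=V−Δ·S=-49.0856
The time-0 hedge costs 73.4770, which is the no-arbitrage price.

(0,0): Delta=0.9146 Bond=-49.0856
(1,0): Delta=0.2342 Bond=5.1290
(1,1): Delta=1.0000 Bond=-70.2544
V0=73.4770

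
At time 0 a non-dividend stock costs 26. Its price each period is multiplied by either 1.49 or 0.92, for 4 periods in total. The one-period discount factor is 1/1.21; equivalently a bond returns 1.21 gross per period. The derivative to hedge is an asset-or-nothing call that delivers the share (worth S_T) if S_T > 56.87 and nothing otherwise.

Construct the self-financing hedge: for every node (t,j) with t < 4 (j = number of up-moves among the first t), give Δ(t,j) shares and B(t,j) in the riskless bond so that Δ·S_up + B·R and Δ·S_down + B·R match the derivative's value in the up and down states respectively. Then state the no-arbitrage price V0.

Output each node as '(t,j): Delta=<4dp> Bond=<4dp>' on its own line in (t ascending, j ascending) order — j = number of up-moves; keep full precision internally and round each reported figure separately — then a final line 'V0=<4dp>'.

Under the risk-neutral measure, an up-move has probability p* = (R−d)/(u−d) = 0.5088 and values discount at R = 1.21.
Terminal payoffs: V(4,0)=0.0000, V(4,1)=0.0000, V(4,2)=0.0000, V(4,3)=79.1261, V(4,4)=128.1499
Node (3,0) S=20.2459: V=(p*·0.0000+(1−p*)·0.0000)/1.21=0.0000; Δ=(0.0000−0.0000)/(30.1664−18.6262)=0.0000; B=V−Δ·S=0.0000
Node (3,1) S=32.7895: V=(p*·0.0000+(1−p*)·0.0000)/1.21=0.0000; Δ=(0.0000−0.0000)/(48.8564−30.1664)=0.0000; B=V−Δ·S=0.0000
Node (3,2) S=53.1048: V=(p*·79.1261+(1−p*)·0.0000)/1.21=33.2704; Δ=(79.1261−0.0000)/(79.1261−48.8564)=2.6140; B=V−Δ·S=-105.5474
Node (3,3) S=86.0067: V=(p*·128.1499+(1−p*)·79.1261)/1.21=86.0067; Δ=(128.1499−79.1261)/(128.1499−79.1261)=1.0000; B=V−Δ·S=0.0000
Node (2,0) S=22.0064: V=(p*·0.0000+(1−p*)·0.0000)/1.21=0.0000; Δ=(0.0000−0.0000)/(32.7895−20.2459)=0.0000; B=V−Δ·S=0.0000
Node (2,1) S=35.6408: V=(p*·33.2704+(1−p*)·0.0000)/1.21=13.9893; Δ=(33.2704−0.0000)/(53.1048−32.7895)=1.6377; B=V−Δ·S=-44.3798
Node (2,2) S=57.7226: V=(p*·86.0067+(1−p*)·33.2704)/1.21=49.6704; Δ=(86.0067−33.2704)/(86.0067−53.1048)=1.6028; B=V−Δ·S=-42.8495
Node (1,0) S=23.9200: V=(p*·13.9893+(1−p*)·0.0000)/1.21=5.8821; Δ=(13.9893−0.0000)/(35.6408−22.0064)=1.0260; B=V−Δ·S=-18.6605
Node (1,1) S=38.7400: V=(p*·49.6704+(1−p*)·13.9893)/1.21=26.5643; Δ=(49.6704−13.9893)/(57.7226−35.6408)=1.6159; B=V−Δ·S=-36.0341
Node (0,0) S=26.0000: V=(p*·26.5643+(1−p*)·5.8821)/1.21=13.5575; Δ=(26.5643−5.8821)/(38.7400−23.9200)=1.3956; B=V−Δ·S=-22.7270
The time-0 hedge costs 13.5575, which is the no-arbitrage price.

(0,0): Delta=1.3956 Bond=-22.7270
(1,0): Delta=1.0260 Bond=-18.6605
(1,1): Delta=1.6159 Bond=-36.0341
(2,0): Delta=0.0000 Bond=0.0000
(2,1): Delta=1.6377 Bond=-44.3798
(2,2): Delta=1.6028 Bond=-42.8495
(3,0): Delta=0.0000 Bond=0.0000
(3,1): Delta=0.0000 Bond=0.0000
(3,2): Delta=2.6140 Bond=-105.5474
(3,3): Delta=1.0000 Bond=0.0000
V0=13.5575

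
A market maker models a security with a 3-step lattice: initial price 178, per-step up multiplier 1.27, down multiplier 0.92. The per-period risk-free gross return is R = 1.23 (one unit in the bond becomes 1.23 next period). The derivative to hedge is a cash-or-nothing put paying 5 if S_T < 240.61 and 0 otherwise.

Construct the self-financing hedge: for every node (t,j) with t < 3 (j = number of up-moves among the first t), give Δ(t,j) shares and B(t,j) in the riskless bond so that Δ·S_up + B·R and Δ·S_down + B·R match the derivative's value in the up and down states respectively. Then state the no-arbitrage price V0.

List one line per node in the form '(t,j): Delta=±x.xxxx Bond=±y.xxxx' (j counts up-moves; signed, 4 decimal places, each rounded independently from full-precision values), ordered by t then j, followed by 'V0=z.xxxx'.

(0,0): Delta=-0.0107 Bond=2.0089
(1,0): Delta=-0.0628 Bond=10.9993
(1,1): Delta=-0.0059 Bond=1.3705
(2,0): Delta=0.0000 Bond=4.0650
(2,1): Delta=-0.0687 Bond=14.7503
(2,2): Delta=0.0000 Bond=0.0000
V0=0.0973

No-arbitrage ⇒ martingale measure with p* = (R−d)/(u−d) = 0.8857.
Terminal payoffs: V(3,0)=5.0000, V(3,1)=5.0000, V(3,2)=0.0000, V(3,3)=0.0000
Node (2,0) S=150.6592: V=(p*·5.0000+(1−p*)·5.0000)/1.23=4.0650; Δ=(5.0000−5.0000)/(191.3372−138.6065)=0.0000; B=V−Δ·S=4.0650
Node (2,1) S=207.9752: V=(p*·0.0000+(1−p*)·5.0000)/1.23=0.4646; Δ=(0.0000−5.0000)/(264.1285−191.3372)=-0.0687; B=V−Δ·S=14.7503
Node (2,2) S=287.0962: V=(p*·0.0000+(1−p*)·0.0000)/1.23=0.0000; Δ=(0.0000−0.0000)/(364.6122−264.1285)=0.0000; B=V−Δ·S=0.0000
Node (1,0) S=163.7600: V=(p*·0.4646+(1−p*)·4.0650)/1.23=0.7122; Δ=(0.4646−4.0650)/(207.9752−150.6592)=-0.0628; B=V−Δ·S=10.9993
Node (1,1) S=226.0600: V=(p*·0.0000+(1−p*)·0.4646)/1.23=0.0432; Δ=(0.0000−0.4646)/(287.0962−207.9752)=-0.0059; B=V−Δ·S=1.3705
Node (0,0) S=178.0000: V=(p*·0.0432+(1−p*)·0.7122)/1.23=0.0973; Δ=(0.0432−0.7122)/(226.0600−163.7600)=-0.0107; B=V−Δ·S=2.0089
Self-financing check: at every node Δ·S+B equals the discounted successor values.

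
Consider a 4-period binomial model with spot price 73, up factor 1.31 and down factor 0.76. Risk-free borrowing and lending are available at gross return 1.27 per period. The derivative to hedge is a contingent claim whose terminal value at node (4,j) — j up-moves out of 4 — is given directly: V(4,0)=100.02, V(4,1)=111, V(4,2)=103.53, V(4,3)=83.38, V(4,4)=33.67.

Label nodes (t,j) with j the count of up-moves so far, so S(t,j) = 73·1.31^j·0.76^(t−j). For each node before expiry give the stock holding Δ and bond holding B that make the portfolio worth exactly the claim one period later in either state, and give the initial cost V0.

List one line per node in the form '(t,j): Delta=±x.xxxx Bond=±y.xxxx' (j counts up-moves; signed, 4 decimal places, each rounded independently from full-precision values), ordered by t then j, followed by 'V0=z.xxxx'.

No-arbitrage ⇒ martingale measure with p* = (R−d)/(u−d) = 0.9273.
Terminal values V(4,·): V(4,0)=100.0200, V(4,1)=111.0000, V(4,2)=103.5300, V(4,3)=83.3800, V(4,4)=33.6700
(3,0): S=32.0452. Δ = (V_up−V_dn)/(S_up−S_dn) = (111.0000−100.0200)/(41.9793−24.3544) = 0.6230. V = [p*·111.0000 + (1−p*)·100.0200]/1.27 = 86.7728. B = V − Δ·S = 66.8092.
(3,1): S=55.2359. Δ = (V_up−V_dn)/(S_up−S_dn) = (103.5300−111.0000)/(72.3590−41.9793) = -0.2459. V = [p*·103.5300 + (1−p*)·111.0000]/1.27 = 81.9475. B = V − Δ·S = 95.5293.
(3,2): S=95.2092. Δ = (V_up−V_dn)/(S_up−S_dn) = (83.3800−103.5300)/(124.7241−72.3590) = -0.3848. V = [p*·83.3800 + (1−p*)·103.5300]/1.27 = 66.8074. B = V − Δ·S = 103.4438.
(3,3): S=164.1106. Δ = (V_up−V_dn)/(S_up−S_dn) = (33.6700−83.3800)/(214.9849−124.7241) = -0.5507. V = [p*·33.6700 + (1−p*)·83.3800]/1.27 = 29.3585. B = V − Δ·S = 119.7403.
(2,0): S=42.1648. Δ = (V_up−V_dn)/(S_up−S_dn) = (81.9475−86.7728)/(55.2359−32.0452) = -0.2081. V = [p*·81.9475 + (1−p*)·86.7728]/1.27 = 64.8019. B = V − Δ·S = 73.5752.
(2,1): S=72.6788. Δ = (V_up−V_dn)/(S_up−S_dn) = (66.8074−81.9475)/(95.2092−55.2359) = -0.3788. V = [p*·66.8074 + (1−p*)·81.9475]/1.27 = 53.4713. B = V − Δ·S = 80.9986.
(2,2): S=125.2753. Δ = (V_up−V_dn)/(S_up−S_dn) = (29.3585−66.8074)/(164.1106−95.2092) = -0.5435. V = [p*·29.3585 + (1−p*)·66.8074]/1.27 = 25.2615. B = V − Δ·S = 93.3505.
(1,0): S=55.4800. Δ = (V_up−V_dn)/(S_up−S_dn) = (53.4713−64.8019)/(72.6788−42.1648) = -0.3713. V = [p*·53.4713 + (1−p*)·64.8019]/1.27 = 42.7522. B = V − Δ·S = 63.3533.
(1,1): S=95.6300. Δ = (V_up−V_dn)/(S_up−S_dn) = (25.2615−53.4713)/(125.2753−72.6788) = -0.5363. V = [p*·25.2615 + (1−p*)·53.4713]/1.27 = 21.5064. B = V − Δ·S = 72.7970.
(0,0): S=73.0000. Δ = (V_up−V_dn)/(S_up−S_dn) = (21.5064−42.7522)/(95.6300−55.4800) = -0.5292. V = [p*·21.5064 + (1−p*)·42.7522]/1.27 = 18.1508. B = V − Δ·S = 56.7797.
Root portfolio cost Δ·73+B reproduces V0=18.1508.

(0,0): Delta=-0.5292 Bond=56.7797
(1,0): Delta=-0.3713 Bond=63.3533
(1,1): Delta=-0.5363 Bond=72.7970
(2,0): Delta=-0.2081 Bond=73.5752
(2,1): Delta=-0.3788 Bond=80.9986
(2,2): Delta=-0.5435 Bond=93.3505
(3,0): Delta=0.6230 Bond=66.8092
(3,1): Delta=-0.2459 Bond=95.5293
(3,2): Delta=-0.3848 Bond=103.4438
(3,3): Delta=-0.5507 Bond=119.7403
V0=18.1508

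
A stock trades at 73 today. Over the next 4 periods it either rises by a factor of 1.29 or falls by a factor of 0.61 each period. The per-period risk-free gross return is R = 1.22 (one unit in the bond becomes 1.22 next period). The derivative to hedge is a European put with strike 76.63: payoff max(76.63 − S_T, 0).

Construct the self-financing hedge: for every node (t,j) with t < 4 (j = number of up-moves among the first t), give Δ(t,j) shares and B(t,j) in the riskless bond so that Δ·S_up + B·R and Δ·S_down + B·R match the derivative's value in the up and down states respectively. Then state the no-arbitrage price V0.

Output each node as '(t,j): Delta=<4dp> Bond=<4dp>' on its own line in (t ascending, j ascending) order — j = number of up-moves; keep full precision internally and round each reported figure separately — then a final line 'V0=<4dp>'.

Under the risk-neutral measure, an up-move has probability p* = (R−d)/(u−d) = 0.8971 and values discount at R = 1.22.
Terminal values V(4,·): V(4,0)=66.5225, V(4,1)=55.2552, V(4,2)=31.4276, V(4,3)=0.0000, V(4,4)=0.0000
Node (3,0) S=16.5696: V=(p*·55.2552+(1−p*)·66.5225)/1.22=46.2419; Δ=(55.2552−66.5225)/(21.3748−10.1075)=-1.0000; B=V−Δ·S=62.8115
Node (3,1) S=35.0407: V=(p*·31.4276+(1−p*)·55.2552)/1.22=27.7708; Δ=(31.4276−55.2552)/(45.2024−21.3748)=-1.0000; B=V−Δ·S=62.8115
Node (3,2) S=74.1024: V=(p*·0.0000+(1−p*)·31.4276)/1.22=2.6518; Δ=(0.0000−31.4276)/(95.5921−45.2024)=-0.6237; B=V−Δ·S=48.8688
Node (3,3) S=156.7083: V=(p*·0.0000+(1−p*)·0.0000)/1.22=0.0000; Δ=(0.0000−0.0000)/(202.1537−95.5921)=0.0000; B=V−Δ·S=0.0000
Node (2,0) S=27.1633: V=(p*·27.7708+(1−p*)·46.2419)/1.22=24.3215; Δ=(27.7708−46.2419)/(35.0407−16.5696)=-1.0000; B=V−Δ·S=51.4848
Node (2,1) S=57.4437: V=(p*·2.6518+(1−p*)·27.7708)/1.22=4.2931; Δ=(2.6518−27.7708)/(74.1024−35.0407)=-0.6431; B=V−Δ·S=41.2328
Node (2,2) S=121.4793: V=(p*·0.0000+(1−p*)·2.6518)/1.22=0.2238; Δ=(0.0000−2.6518)/(156.7083−74.1024)=-0.0321; B=V−Δ·S=4.1235
Node (1,0) S=44.5300: V=(p*·4.2931+(1−p*)·24.3215)/1.22=5.2089; Δ=(4.2931−24.3215)/(57.4437−27.1633)=-0.6614; B=V−Δ·S=34.6624
Node (1,1) S=94.1700: V=(p*·0.2238+(1−p*)·4.2931)/1.22=0.5268; Δ=(0.2238−4.2931)/(121.4793−57.4437)=-0.0635; B=V−Δ·S=6.5111
Node (0,0) S=73.0000: V=(p*·0.5268+(1−p*)·5.2089)/1.22=0.8268; Δ=(0.5268−5.2089)/(94.1700−44.5300)=-0.0943; B=V−Δ·S=7.7123
The time-0 hedge costs 0.8268, which is the no-arbitrage price.

(0,0): Delta=-0.0943 Bond=7.7123
(1,0): Delta=-0.6614 Bond=34.6624
(1,1): Delta=-0.0635 Bond=6.5111
(2,0): Delta=-1.0000 Bond=51.4848
(2,1): Delta=-0.6431 Bond=41.2328
(2,2): Delta=-0.0321 Bond=4.1235
(3,0): Delta=-1.0000 Bond=62.8115
(3,1): Delta=-1.0000 Bond=62.8115
(3,2): Delta=-0.6237 Bond=48.8688
(3,3): Delta=0.0000 Bond=0.0000
V0=0.8268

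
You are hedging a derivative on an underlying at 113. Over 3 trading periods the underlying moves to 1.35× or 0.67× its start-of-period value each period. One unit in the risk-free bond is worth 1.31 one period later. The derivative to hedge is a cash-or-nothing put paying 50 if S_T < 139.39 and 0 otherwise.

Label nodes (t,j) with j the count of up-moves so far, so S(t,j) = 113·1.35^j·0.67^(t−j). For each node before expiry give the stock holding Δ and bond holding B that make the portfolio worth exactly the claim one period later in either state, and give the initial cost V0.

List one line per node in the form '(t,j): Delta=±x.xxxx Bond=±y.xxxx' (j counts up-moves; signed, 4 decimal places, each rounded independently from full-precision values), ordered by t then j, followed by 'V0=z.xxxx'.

Risk-neutral probability p* = (R−d)/(u−d) = (1.31−0.67)/(1.35−0.67) = 0.9412.
Terminal payoffs: V(3,0)=50.0000, V(3,1)=50.0000, V(3,2)=50.0000, V(3,3)=0.0000
(2,0): S=50.7257. Δ = (V_up−V_dn)/(S_up−S_dn) = (50.0000−50.0000)/(68.4797−33.9862) = 0.0000. V = [p*·50.0000 + (1−p*)·50.0000]/1.31 = 38.1679. B = V − Δ·S = 38.1679.
(2,1): S=102.2085. Δ = (V_up−V_dn)/(S_up−S_dn) = (50.0000−50.0000)/(137.9815−68.4797) = 0.0000. V = [p*·50.0000 + (1−p*)·50.0000]/1.31 = 38.1679. B = V − Δ·S = 38.1679.
(2,2): S=205.9425. Δ = (V_up−V_dn)/(S_up−S_dn) = (0.0000−50.0000)/(278.0224−137.9815) = -0.3570. V = [p*·0.0000 + (1−p*)·50.0000]/1.31 = 2.2452. B = V − Δ·S = 75.7746.
(1,0): S=75.7100. Δ = (V_up−V_dn)/(S_up−S_dn) = (38.1679−38.1679)/(102.2085−50.7257) = 0.0000. V = [p*·38.1679 + (1−p*)·38.1679]/1.31 = 29.1358. B = V − Δ·S = 29.1358.
(1,1): S=152.5500. Δ = (V_up−V_dn)/(S_up−S_dn) = (2.2452−38.1679)/(205.9425−102.2085) = -0.3463. V = [p*·2.2452 + (1−p*)·38.1679]/1.31 = 3.3269. B = V − Δ·S = 56.1545.
(0,0): S=113.0000. Δ = (V_up−V_dn)/(S_up−S_dn) = (3.3269−29.1358)/(152.5500−75.7100) = -0.3359. V = [p*·3.3269 + (1−p*)·29.1358]/1.31 = 3.6985. B = V − Δ·S = 41.6528.
Check: Δ(0,0)·S0 + B(0,0) = 3.6985 = V0.

(0,0): Delta=-0.3359 Bond=41.6528
(1,0): Delta=0.0000 Bond=29.1358
(1,1): Delta=-0.3463 Bond=56.1545
(2,0): Delta=0.0000 Bond=38.1679
(2,1): Delta=0.0000 Bond=38.1679
(2,2): Delta=-0.3570 Bond=75.7746
V0=3.6985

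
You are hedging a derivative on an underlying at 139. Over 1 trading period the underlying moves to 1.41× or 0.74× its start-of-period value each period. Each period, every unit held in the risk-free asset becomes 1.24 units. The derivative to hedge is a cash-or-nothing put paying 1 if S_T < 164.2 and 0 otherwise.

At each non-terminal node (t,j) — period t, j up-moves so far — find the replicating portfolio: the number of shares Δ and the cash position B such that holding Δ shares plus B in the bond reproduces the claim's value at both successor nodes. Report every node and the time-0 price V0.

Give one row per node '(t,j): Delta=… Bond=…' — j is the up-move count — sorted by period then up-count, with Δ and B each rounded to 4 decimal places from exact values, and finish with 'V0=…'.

Since d<R<u, set p* = (R−d)/(u−d) = 0.7463; price each node as the discounted p*-expectation of its children.
At expiry t=1: V(1,0)=1.0000, V(1,1)=0.0000
(0,0): S=139.0000. Δ = (V_up−V_dn)/(S_up−S_dn) = (0.0000−1.0000)/(195.9900−102.8600) = -0.0107. V = [p*·0.0000 + (1−p*)·1.0000]/1.24 = 0.2046. B = V − Δ·S = 1.6972.
Each (Δ,B) replicates both successor values, so the strategy is self-financing and V0 is arbitrage-free.

(0,0): Delta=-0.0107 Bond=1.6972
V0=0.2046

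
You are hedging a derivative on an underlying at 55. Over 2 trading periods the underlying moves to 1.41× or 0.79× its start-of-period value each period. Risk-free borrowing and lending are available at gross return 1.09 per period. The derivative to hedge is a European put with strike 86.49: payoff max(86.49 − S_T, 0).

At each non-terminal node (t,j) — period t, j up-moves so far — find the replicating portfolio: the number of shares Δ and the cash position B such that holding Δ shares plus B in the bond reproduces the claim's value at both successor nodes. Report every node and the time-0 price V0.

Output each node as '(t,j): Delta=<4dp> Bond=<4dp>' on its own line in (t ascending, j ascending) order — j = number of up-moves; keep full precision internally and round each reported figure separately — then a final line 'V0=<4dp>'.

Under the risk-neutral measure, an up-move has probability p* = (R−d)/(u−d) = 0.4839 and values discount at R = 1.09.
Terminal values V(2,·): V(2,0)=52.1645, V(2,1)=25.2255, V(2,2)=0.0000
  t=1,j=0: stock 43.4500 → up 61.2645 (V=25.2255), down 34.3255 (V=52.1645). Price 35.8986; hedge Δ=-1.0000, bond B=79.3486.
  t=1,j=1: stock 77.5500 → up 109.3455 (V=0.0000), down 61.2645 (V=25.2255). Price 11.9446; hedge Δ=-0.5246, bond B=52.6309.
  t=0,j=0: stock 55.0000 → up 77.5500 (V=11.9446), down 43.4500 (V=35.8986). Price 22.3009; hedge Δ=-0.7025, bond B=60.9364.
Self-financing check: at every node Δ·S+B equals the discounted successor values.

(0,0): Delta=-0.7025 Bond=60.9364
(1,0): Delta=-1.0000 Bond=79.3486
(1,1): Delta=-0.5246 Bond=52.6309
V0=22.3009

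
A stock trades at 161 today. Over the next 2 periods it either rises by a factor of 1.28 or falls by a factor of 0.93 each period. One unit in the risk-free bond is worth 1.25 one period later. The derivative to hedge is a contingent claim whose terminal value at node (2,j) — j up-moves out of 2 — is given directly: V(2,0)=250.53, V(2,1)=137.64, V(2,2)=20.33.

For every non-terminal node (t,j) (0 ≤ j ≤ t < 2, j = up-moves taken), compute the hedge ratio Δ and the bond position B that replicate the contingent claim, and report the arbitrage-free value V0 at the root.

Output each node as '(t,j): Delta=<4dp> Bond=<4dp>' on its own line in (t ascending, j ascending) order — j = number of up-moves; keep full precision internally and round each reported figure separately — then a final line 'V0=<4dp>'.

Under the risk-neutral measure, an up-move has probability p* = (R−d)/(u−d) = 0.9143 and values discount at R = 1.25.
At expiry t=2: V(2,0)=250.5300, V(2,1)=137.6400, V(2,2)=20.3300
(1,0): S=149.7300. Δ = (V_up−V_dn)/(S_up−S_dn) = (137.6400−250.5300)/(191.6544−139.2489) = -2.1542. V = [p*·137.6400 + (1−p*)·250.5300]/1.25 = 117.8530. B = V − Δ·S = 440.3959.
(1,1): S=206.0800. Δ = (V_up−V_dn)/(S_up−S_dn) = (20.3300−137.6400)/(263.7824−191.6544) = -1.6264. V = [p*·20.3300 + (1−p*)·137.6400]/1.25 = 24.3081. B = V − Δ·S = 359.4795.
(0,0): S=161.0000. Δ = (V_up−V_dn)/(S_up−S_dn) = (24.3081−117.8530)/(206.0800−149.7300) = -1.6601. V = [p*·24.3081 + (1−p*)·117.8530]/1.25 = 25.8610. B = V − Δ·S = 293.1322.
Check: Δ(0,0)·S0 + B(0,0) = 25.8610 = V0.

(0,0): Delta=-1.6601 Bond=293.1322
(1,0): Delta=-2.1542 Bond=440.3959
(1,1): Delta=-1.6264 Bond=359.4795
V0=25.8610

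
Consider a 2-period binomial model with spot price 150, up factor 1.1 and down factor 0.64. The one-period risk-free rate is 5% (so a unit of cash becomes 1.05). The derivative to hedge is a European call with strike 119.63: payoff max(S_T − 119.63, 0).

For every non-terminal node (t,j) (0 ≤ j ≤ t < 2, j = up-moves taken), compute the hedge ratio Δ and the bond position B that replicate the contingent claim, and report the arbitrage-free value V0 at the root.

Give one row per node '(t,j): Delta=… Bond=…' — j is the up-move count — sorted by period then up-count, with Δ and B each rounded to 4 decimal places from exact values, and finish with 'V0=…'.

Since d<R<u, set p* = (R−d)/(u−d) = 0.8913; price each node as the discounted p*-expectation of its children.
At expiry t=2: V(2,0)=0.0000, V(2,1)=0.0000, V(2,2)=61.8700
Node (1,0) S=96.0000: V=(p*·0.0000+(1−p*)·0.0000)/1.05=0.0000; Δ=(0.0000−0.0000)/(105.6000−61.4400)=0.0000; B=V−Δ·S=0.0000
Node (1,1) S=165.0000: V=(p*·61.8700+(1−p*)·0.0000)/1.05=52.5190; Δ=(61.8700−0.0000)/(181.5000−105.6000)=0.8152; B=V−Δ·S=-81.9810
Node (0,0) S=150.0000: V=(p*·52.5190+(1−p*)·0.0000)/1.05=44.5814; Δ=(52.5190−0.0000)/(165.0000−96.0000)=0.7611; B=V−Δ·S=-69.5905
Check: Δ(0,0)·S0 + B(0,0) = 44.5814 = V0.

(0,0): Delta=0.7611 Bond=-69.5905
(1,0): Delta=0.0000 Bond=0.0000
(1,1): Delta=0.8152 Bond=-81.9810
V0=44.5814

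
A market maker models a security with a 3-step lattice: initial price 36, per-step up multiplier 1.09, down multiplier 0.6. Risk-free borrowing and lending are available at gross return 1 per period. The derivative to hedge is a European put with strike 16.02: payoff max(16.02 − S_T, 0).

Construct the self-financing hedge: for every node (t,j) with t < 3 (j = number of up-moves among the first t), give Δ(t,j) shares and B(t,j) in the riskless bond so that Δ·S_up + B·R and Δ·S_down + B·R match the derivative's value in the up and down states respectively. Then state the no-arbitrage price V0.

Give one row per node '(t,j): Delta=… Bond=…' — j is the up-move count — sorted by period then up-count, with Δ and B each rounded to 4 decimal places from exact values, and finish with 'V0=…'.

(0,0): Delta=-0.0443 Bond=1.8036
(1,0): Delta=-0.2563 Bond=6.3811
(1,1): Delta=-0.0181 Bond=0.7737
(2,0): Delta=-1.0000 Bond=16.0200
(2,1): Delta=-0.1641 Bond=4.2123
(2,2): Delta=0.0000 Bond=0.0000
V0=0.2075

Risk-neutral probability p* = (R−d)/(u−d) = (1−0.6)/(1.09−0.6) = 0.8163.
At expiry t=3: V(3,0)=8.2440, V(3,1)=1.8936, V(3,2)=0.0000, V(3,3)=0.0000
Node (2,0) S=12.9600: V=(p*·1.8936+(1−p*)·8.2440)/1=3.0600; Δ=(1.8936−8.2440)/(14.1264−7.7760)=-1.0000; B=V−Δ·S=16.0200
Node (2,1) S=23.5440: V=(p*·0.0000+(1−p*)·1.8936)/1=0.3478; Δ=(0.0000−1.8936)/(25.6630−14.1264)=-0.1641; B=V−Δ·S=4.2123
Node (2,2) S=42.7716: V=(p*·0.0000+(1−p*)·0.0000)/1=0.0000; Δ=(0.0000−0.0000)/(46.6210−25.6630)=0.0000; B=V−Δ·S=0.0000
Node (1,0) S=21.6000: V=(p*·0.3478+(1−p*)·3.0600)/1=0.8460; Δ=(0.3478−3.0600)/(23.5440−12.9600)=-0.2563; B=V−Δ·S=6.3811
Node (1,1) S=39.2400: V=(p*·0.0000+(1−p*)·0.3478)/1=0.0639; Δ=(0.0000−0.3478)/(42.7716−23.5440)=-0.0181; B=V−Δ·S=0.7737
Node (0,0) S=36.0000: V=(p*·0.0639+(1−p*)·0.8460)/1=0.2075; Δ=(0.0639−0.8460)/(39.2400−21.6000)=-0.0443; B=V−Δ·S=1.8036
Each (Δ,B) replicates both successor values, so the strategy is self-financing and V0 is arbitrage-free.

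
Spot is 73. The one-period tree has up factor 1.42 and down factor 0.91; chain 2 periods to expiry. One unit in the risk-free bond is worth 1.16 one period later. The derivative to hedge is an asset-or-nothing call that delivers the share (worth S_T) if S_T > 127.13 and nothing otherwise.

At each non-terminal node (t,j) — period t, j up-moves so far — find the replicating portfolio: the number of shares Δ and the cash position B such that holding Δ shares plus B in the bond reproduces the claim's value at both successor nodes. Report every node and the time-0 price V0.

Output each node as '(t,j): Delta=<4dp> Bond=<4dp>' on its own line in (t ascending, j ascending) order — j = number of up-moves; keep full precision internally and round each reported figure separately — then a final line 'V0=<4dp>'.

The replicating-portfolio and risk-neutral prices coincide; use p* = (1.16−0.91)/(1.42−0.91) = 0.4902 for the latter.
At expiry t=2: V(2,0)=0.0000, V(2,1)=0.0000, V(2,2)=147.1972
  t=1,j=0: stock 66.4300 → up 94.3306 (V=0.0000), down 60.4513 (V=0.0000). Price 0.0000; hedge Δ=0.0000, bond B=0.0000.
  t=1,j=1: stock 103.6600 → up 147.1972 (V=147.1972), down 94.3306 (V=0.0000). Price 62.2030; hedge Δ=2.7843, bond B=-226.4190.
  t=0,j=0: stock 73.0000 → up 103.6600 (V=62.2030), down 66.4300 (V=0.0000). Price 26.2859; hedge Δ=1.6708, bond B=-95.6808.
The time-0 hedge costs 26.2859, which is the no-arbitrage price.

(0,0): Delta=1.6708 Bond=-95.6808
(1,0): Delta=0.0000 Bond=0.0000
(1,1): Delta=2.7843 Bond=-226.4190
V0=26.2859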